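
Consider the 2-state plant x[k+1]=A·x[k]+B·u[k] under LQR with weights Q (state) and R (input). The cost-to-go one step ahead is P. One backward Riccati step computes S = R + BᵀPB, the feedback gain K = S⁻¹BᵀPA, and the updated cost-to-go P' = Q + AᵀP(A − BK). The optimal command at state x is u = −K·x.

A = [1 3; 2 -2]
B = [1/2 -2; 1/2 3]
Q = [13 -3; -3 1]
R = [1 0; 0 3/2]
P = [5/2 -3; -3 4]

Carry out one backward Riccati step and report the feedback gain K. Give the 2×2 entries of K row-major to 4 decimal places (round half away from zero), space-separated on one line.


BᵀP = [-0.2500 0.5000; -14.0000 18.0000]
S = R + BᵀPB = [1 0; 0 3/2] + [0.1250 2.0000; 2.0000 82.0000] = [1.1250 2.0000; 2.0000 83.5000]
BᵀPA = [0.7500 -1.7500; 22.0000 -78.0000]
K = S⁻¹·BᵀPA = [0.2071 0.1098; 0.2585 -0.9368]
A−BK = [1.4135 1.0716; 1.1209 0.7554]
AᵀP(A−BK) = [0.6574 0.0264; 0.0264 1.6247]
P' = Q + AᵀP(A−BK) = [13.6574 -2.9736; -2.9736 2.6247]
tr(P') = 16.2821

0.2071 0.1098 0.2585 -0.9368


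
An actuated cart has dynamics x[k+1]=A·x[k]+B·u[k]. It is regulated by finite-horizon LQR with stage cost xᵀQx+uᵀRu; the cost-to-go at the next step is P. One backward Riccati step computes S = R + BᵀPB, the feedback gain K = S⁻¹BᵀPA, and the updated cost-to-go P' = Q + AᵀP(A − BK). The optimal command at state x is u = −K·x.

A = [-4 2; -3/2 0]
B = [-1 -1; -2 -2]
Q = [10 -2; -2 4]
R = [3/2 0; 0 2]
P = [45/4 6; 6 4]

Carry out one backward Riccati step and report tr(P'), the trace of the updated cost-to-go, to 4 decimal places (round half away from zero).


29.0946

BᵀP = [-23.2500 -14.0000; -23.2500 -14.0000]
S = R + BᵀPB = [3/2 0; 0 2] + [51.2500 51.2500; 51.2500 51.2500] = [52.7500 51.2500; 51.2500 53.2500]
BᵀPA = [114.0000 -46.5000; 114.0000 -46.5000]
K = S⁻¹·BᵀPA = [1.2502 -0.5099; 0.9376 -0.3825]
A−BK = [-1.8122 1.1076; 2.8756 -1.7848]
AᵀP(A−BK) = [11.5908 -6.2673; -6.2673 3.5038]
P' = Q + AᵀP(A−BK) = [21.5908 -8.2673; -8.2673 7.5038]
tr(P') = 29.0946


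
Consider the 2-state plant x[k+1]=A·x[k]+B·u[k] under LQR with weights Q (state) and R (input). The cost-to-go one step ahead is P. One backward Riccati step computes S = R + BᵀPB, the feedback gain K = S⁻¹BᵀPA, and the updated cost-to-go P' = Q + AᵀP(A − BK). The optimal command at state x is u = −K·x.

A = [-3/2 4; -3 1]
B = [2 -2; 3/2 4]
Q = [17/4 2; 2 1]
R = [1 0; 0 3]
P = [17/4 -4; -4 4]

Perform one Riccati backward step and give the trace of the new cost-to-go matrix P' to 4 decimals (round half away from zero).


7.8205

BᵀP = [2.5000 -2.0000; -24.5000 24.0000]
S = R + BᵀPB = [1 0; 0 3] + [2.0000 -13.0000; -13.0000 145.0000] = [3.0000 -13.0000; -13.0000 148.0000]
BᵀPA = [2.2500 8.0000; -35.2500 -74.0000]
K = S⁻¹·BᵀPA = [-0.4555 0.8073; -0.2782 -0.4291]
A−BK = [-1.1455 1.5273; -1.2041 1.5055]
AᵀP(A−BK) = [0.7814 -0.4418; -0.4418 1.7891]
P' = Q + AᵀP(A−BK) = [5.0314 1.5582; 1.5582 2.7891]
tr(P') = 7.8205


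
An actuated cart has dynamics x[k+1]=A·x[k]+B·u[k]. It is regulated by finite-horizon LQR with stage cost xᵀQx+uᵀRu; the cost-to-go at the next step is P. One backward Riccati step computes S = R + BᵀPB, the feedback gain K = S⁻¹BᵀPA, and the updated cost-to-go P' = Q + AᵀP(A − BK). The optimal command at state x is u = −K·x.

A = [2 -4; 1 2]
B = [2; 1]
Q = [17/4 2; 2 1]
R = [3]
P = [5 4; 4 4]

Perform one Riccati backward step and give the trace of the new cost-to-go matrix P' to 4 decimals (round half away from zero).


16.2267

BᵀP = [14.0000 12.0000]
S = R + BᵀPB = [3] + [40.0000] = [43.0000]
BᵀPA = [40.0000 -32.0000]
K = S⁻¹·BᵀPA = [0.9302 -0.7442]
A−BK = [0.1395 -2.5116; 0.0698 2.7442]
AᵀP(A−BK) = [2.7907 -2.2326; -2.2326 8.1860]
P' = Q + AᵀP(A−BK) = [7.0407 -0.2326; -0.2326 9.1860]
tr(P') = 16.2267


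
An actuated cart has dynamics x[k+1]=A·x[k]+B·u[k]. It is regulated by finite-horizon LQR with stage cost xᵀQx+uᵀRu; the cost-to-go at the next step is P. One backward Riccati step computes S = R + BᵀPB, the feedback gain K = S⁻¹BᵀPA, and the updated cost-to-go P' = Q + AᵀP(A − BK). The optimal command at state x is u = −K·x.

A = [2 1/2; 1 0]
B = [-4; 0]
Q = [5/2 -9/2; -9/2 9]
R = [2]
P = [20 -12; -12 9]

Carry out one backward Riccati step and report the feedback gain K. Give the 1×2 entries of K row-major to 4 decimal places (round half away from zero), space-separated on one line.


-0.3478 -0.1242

BᵀP = [-80.0000 48.0000]
S = R + BᵀPB = [2] + [320.0000] = [322.0000]
BᵀPA = [-112.0000 -40.0000]
K = S⁻¹·BᵀPA = [-0.3478 -0.1242]
A−BK = [0.6087 0.0031; 1.0000 0.0000]
AᵀP(A−BK) = [2.0435 0.0870; 0.0870 0.0311]
P' = Q + AᵀP(A−BK) = [4.5435 -4.4130; -4.4130 9.0311]
tr(P') = 13.5745


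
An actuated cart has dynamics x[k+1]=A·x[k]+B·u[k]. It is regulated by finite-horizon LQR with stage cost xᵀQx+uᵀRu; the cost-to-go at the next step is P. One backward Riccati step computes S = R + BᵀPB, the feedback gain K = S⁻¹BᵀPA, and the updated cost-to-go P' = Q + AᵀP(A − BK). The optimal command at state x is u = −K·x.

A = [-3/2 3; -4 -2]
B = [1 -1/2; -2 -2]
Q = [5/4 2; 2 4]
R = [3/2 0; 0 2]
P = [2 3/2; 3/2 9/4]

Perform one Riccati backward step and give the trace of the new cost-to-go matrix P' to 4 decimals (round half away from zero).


BᵀP = [-1.0000 -3.0000; -4.0000 -5.2500]
S = R + BᵀPB = [3/2 0; 0 2] + [5.0000 6.5000; 6.5000 12.5000] = [6.5000 6.5000; 6.5000 14.5000]
BᵀPA = [13.5000 3.0000; 27.0000 -1.5000]
K = S⁻¹·BᵀPA = [0.3894 1.0240; 1.6875 -0.5625]
A−BK = [-1.0457 1.6947; 0.1538 -1.0769]
AᵀP(A−BK) = [7.6803 -3.1370; -3.1370 5.0841]
P' = Q + AᵀP(A−BK) = [8.9303 -1.1370; -1.1370 9.0841]
tr(P') = 18.0144

18.0144


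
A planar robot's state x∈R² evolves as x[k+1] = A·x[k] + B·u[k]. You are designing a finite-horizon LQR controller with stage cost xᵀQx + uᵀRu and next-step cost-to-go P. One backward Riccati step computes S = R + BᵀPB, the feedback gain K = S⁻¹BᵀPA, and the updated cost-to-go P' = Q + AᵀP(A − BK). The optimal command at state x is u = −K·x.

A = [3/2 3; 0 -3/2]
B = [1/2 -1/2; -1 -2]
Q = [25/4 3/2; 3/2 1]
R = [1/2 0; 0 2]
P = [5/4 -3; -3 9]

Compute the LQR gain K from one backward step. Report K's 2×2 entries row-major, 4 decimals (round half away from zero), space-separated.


BᵀP = [3.6250 -10.5000; 5.3750 -16.5000]
S = R + BᵀPB = [1/2 0; 0 2] + [12.3125 19.1875; 19.1875 30.3125] = [12.8125 19.1875; 19.1875 32.3125]
BᵀPA = [5.4375 26.6250; 8.0625 40.8750]
K = S⁻¹·BᵀPA = [0.4581 1.6585; -0.0225 0.2802]
A−BK = [1.2597 2.3108; 0.4131 0.7188]
AᵀP(A−BK) = [0.5031 1.0982; 1.0982 2.8911]
P' = Q + AᵀP(A−BK) = [6.7531 2.5982; 2.5982 3.8911]
tr(P') = 10.6442

0.4581 1.6585 -0.0225 0.2802


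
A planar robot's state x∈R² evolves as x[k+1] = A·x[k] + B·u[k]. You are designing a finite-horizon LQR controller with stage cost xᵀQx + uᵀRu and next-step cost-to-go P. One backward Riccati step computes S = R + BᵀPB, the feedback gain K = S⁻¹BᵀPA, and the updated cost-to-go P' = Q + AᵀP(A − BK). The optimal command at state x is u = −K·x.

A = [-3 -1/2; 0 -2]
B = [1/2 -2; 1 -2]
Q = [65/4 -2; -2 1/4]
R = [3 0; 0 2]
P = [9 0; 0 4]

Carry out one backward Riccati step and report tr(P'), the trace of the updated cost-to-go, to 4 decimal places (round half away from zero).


BᵀP = [4.5000 4.0000; -18.0000 -8.0000]
S = R + BᵀPB = [3 0; 0 2] + [6.2500 -17.0000; -17.0000 52.0000] = [9.2500 -17.0000; -17.0000 54.0000]
BᵀPA = [-13.5000 -10.2500; 54.0000 25.0000]
K = S⁻¹·BᵀPA = [0.8979 -0.6105; 1.2827 0.2708]
A−BK = [-0.8836 0.3468; 1.6675 -0.8480]
AᵀP(A−BK) = [23.8575 -9.3634; -9.3634 5.2233]
P' = Q + AᵀP(A−BK) = [40.1075 -11.3634; -11.3634 5.4733]
tr(P') = 45.5808

45.5808


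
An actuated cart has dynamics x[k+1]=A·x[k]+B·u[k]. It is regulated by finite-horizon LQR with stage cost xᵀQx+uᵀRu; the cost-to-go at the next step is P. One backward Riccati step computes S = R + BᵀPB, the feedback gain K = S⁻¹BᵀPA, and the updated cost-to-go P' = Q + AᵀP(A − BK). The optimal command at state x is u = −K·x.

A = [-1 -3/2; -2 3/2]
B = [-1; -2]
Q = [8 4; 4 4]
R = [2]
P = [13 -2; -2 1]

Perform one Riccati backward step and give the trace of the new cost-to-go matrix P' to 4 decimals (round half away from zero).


BᵀP = [-9.0000 0.0000]
S = R + BᵀPB = [2] + [9.0000] = [11.0000]
BᵀPA = [9.0000 13.5000]
K = S⁻¹·BᵀPA = [0.8182 1.2273]
A−BK = [-0.1818 -0.2727; -0.3636 3.9545]
AᵀP(A−BK) = [1.6364 2.4545; 2.4545 23.9318]
P' = Q + AᵀP(A−BK) = [9.6364 6.4545; 6.4545 27.9318]
tr(P') = 37.5682

37.5682


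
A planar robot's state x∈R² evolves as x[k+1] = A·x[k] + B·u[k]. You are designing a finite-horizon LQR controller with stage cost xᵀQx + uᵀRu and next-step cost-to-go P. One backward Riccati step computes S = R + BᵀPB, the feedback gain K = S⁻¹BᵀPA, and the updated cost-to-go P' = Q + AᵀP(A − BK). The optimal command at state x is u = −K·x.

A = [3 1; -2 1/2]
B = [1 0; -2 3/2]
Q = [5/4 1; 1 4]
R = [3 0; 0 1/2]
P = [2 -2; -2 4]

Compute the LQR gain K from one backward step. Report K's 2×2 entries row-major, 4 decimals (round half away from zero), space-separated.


0.9109 0.1881 -0.7723 0.2970

BᵀP = [6.0000 -10.0000; -3.0000 6.0000]
S = R + BᵀPB = [3 0; 0 1/2] + [26.0000 -15.0000; -15.0000 9.0000] = [29.0000 -15.0000; -15.0000 9.5000]
BᵀPA = [38.0000 1.0000; -21.0000 0.0000]
K = S⁻¹·BᵀPA = [0.9109 0.1881; -0.7723 0.2970]
A−BK = [2.0891 0.8119; 0.9802 0.4307]
AᵀP(A−BK) = [7.1683 2.0891; 2.0891 0.8119]
P' = Q + AᵀP(A−BK) = [8.4183 3.0891; 3.0891 4.8119]
tr(P') = 13.2302


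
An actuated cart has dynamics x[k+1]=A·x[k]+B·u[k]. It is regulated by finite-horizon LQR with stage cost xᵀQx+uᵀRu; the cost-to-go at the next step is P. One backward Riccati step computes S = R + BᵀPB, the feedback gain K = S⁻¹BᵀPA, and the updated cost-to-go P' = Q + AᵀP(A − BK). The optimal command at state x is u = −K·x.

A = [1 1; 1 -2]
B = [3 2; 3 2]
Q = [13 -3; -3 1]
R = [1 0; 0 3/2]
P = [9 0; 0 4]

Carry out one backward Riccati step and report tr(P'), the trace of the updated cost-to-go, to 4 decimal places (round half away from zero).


39.0087

BᵀP = [27.0000 12.0000; 18.0000 8.0000]
S = R + BᵀPB = [1 0; 0 3/2] + [117.0000 78.0000; 78.0000 52.0000] = [118.0000 78.0000; 78.0000 53.5000]
BᵀPA = [39.0000 3.0000; 26.0000 2.0000]
K = S⁻¹·BᵀPA = [0.2555 0.0197; 0.1135 0.0087]
A−BK = [0.0066 0.9236; 0.0066 -2.0764]
AᵀP(A−BK) = [0.0852 0.0066; 0.0066 24.9236]
P' = Q + AᵀP(A−BK) = [13.0852 -2.9934; -2.9934 25.9236]
tr(P') = 39.0087


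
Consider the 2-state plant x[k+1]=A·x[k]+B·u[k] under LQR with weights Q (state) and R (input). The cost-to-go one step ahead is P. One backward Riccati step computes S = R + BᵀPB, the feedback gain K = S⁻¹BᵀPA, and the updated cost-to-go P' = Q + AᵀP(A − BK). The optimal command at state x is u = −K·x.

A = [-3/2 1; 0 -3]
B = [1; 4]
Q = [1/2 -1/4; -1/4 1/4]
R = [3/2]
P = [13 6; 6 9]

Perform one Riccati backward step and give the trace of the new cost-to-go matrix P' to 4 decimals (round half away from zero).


BᵀP = [37.0000 42.0000]
S = R + BᵀPB = [3/2] + [205.0000] = [206.5000]
BᵀPA = [-55.5000 -89.0000]
K = S⁻¹·BᵀPA = [-0.2688 -0.4310]
A−BK = [-1.2312 1.4310; 1.0751 -1.2760]
AᵀP(A−BK) = [14.3335 -16.4201; -16.4201 19.6416]
P' = Q + AᵀP(A−BK) = [14.8335 -16.6701; -16.6701 19.8916]
tr(P') = 34.7252

34.7252


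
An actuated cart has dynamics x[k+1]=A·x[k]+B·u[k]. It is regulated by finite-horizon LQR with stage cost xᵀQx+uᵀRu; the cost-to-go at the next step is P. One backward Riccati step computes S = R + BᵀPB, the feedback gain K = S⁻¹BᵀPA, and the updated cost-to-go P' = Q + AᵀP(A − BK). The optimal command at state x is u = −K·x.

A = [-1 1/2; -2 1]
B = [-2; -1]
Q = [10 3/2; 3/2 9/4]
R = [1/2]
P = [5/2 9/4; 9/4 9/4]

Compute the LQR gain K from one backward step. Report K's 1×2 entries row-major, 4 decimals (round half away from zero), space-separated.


0.9540 -0.4770

BᵀP = [-7.2500 -6.7500]
S = R + BᵀPB = [1/2] + [21.2500] = [21.7500]
BᵀPA = [20.7500 -10.3750]
K = S⁻¹·BᵀPA = [0.9540 -0.4770]
A−BK = [0.9080 -0.4540; -1.0460 0.5230]
AᵀP(A−BK) = [0.7040 -0.3520; -0.3520 0.1760]
P' = Q + AᵀP(A−BK) = [10.7040 1.1480; 1.1480 2.4260]
tr(P') = 13.1300


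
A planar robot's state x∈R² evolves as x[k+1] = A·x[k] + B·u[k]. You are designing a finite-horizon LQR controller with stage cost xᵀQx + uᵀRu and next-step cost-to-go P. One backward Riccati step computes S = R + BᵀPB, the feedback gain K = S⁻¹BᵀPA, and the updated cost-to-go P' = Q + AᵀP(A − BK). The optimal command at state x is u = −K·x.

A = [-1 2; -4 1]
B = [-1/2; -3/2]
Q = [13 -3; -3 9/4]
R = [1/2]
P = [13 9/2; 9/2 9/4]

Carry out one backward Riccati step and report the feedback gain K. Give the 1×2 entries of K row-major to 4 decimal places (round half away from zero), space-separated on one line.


BᵀP = [-13.2500 -5.6250]
S = R + BᵀPB = [1/2] + [15.0625] = [15.5625]
BᵀPA = [35.7500 -32.1250]
K = S⁻¹·BᵀPA = [2.2972 -2.0643]
A−BK = [0.1486 0.9679; -0.5542 -2.0964]
AᵀP(A−BK) = [2.8755 -1.7028; -1.7028 5.9357]
P' = Q + AᵀP(A−BK) = [15.8755 -4.7028; -4.7028 8.1857]
tr(P') = 24.0612

2.2972 -2.0643


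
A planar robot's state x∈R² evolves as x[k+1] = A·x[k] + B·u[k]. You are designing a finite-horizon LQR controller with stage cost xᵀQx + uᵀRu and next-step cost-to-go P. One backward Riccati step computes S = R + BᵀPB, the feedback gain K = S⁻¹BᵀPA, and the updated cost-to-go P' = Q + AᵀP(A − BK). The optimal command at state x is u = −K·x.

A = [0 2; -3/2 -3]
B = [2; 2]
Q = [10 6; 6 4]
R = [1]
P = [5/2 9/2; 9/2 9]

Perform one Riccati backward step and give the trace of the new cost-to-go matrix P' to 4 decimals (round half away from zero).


BᵀP = [14.0000 27.0000]
S = R + BᵀPB = [1] + [82.0000] = [83.0000]
BᵀPA = [-40.5000 -53.0000]
K = S⁻¹·BᵀPA = [-0.4880 -0.6386]
A−BK = [0.9759 3.2771; -0.5241 -1.7229]
AᵀP(A−BK) = [0.4880 1.1386; 1.1386 3.1566]
P' = Q + AᵀP(A−BK) = [10.4880 7.1386; 7.1386 7.1566]
tr(P') = 17.6446

17.6446


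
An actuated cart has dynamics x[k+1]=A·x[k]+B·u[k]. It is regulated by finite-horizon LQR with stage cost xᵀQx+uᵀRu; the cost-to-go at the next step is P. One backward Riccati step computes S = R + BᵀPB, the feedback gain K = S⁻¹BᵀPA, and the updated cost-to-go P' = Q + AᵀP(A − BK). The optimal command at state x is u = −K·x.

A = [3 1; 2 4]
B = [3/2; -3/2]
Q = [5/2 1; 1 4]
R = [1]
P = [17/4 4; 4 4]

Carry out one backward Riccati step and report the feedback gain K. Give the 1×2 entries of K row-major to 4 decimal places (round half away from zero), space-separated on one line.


BᵀP = [0.3750 0.0000]
S = R + BᵀPB = [1] + [0.5625] = [1.5625]
BᵀPA = [1.1250 0.3750]
K = S⁻¹·BᵀPA = [0.7200 0.2400]
A−BK = [1.9200 0.6400; 3.0800 4.3600]
AᵀP(A−BK) = [101.4400 100.4800; 100.4800 100.1600]
P' = Q + AᵀP(A−BK) = [103.9400 101.4800; 101.4800 104.1600]
tr(P') = 208.1000

0.7200 0.2400


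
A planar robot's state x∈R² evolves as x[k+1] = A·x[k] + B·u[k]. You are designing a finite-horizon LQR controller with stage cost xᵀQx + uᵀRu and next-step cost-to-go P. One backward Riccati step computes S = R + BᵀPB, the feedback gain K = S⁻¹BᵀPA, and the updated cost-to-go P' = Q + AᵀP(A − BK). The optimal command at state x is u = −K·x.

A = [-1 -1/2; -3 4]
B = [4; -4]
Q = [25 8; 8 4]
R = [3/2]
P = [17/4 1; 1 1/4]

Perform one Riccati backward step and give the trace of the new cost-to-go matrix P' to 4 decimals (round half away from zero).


BᵀP = [13.0000 3.0000]
S = R + BᵀPB = [3/2] + [40.0000] = [41.5000]
BᵀPA = [-22.0000 5.5000]
K = S⁻¹·BᵀPA = [-0.5301 0.1325]
A−BK = [1.1205 -1.0301; -5.1205 4.5301]
AᵀP(A−BK) = [0.8373 -0.4593; -0.4593 0.3336]
P' = Q + AᵀP(A−BK) = [25.8373 7.5407; 7.5407 4.3336]
tr(P') = 30.1709

30.1709


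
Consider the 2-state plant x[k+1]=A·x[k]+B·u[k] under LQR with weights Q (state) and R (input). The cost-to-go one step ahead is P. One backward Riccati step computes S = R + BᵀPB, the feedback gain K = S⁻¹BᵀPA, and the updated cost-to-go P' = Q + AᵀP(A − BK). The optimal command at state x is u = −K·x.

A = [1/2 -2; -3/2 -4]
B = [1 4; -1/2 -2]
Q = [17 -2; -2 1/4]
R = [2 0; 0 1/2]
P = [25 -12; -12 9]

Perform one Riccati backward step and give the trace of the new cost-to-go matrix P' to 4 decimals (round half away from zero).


72.0995

BᵀP = [31.0000 -16.5000; 124.0000 -66.0000]
S = R + BᵀPB = [2 0; 0 1/2] + [39.2500 157.0000; 157.0000 628.0000] = [41.2500 157.0000; 157.0000 628.5000]
BᵀPA = [40.2500 4.0000; 161.0000 16.0000]
K = S⁻¹·BᵀPA = [0.0158 0.0016; 0.2522 0.0251]
A−BK = [-0.5247 -2.1018; -0.9877 -3.9491]
AᵀP(A−BK) = [3.2569 12.9013; 12.9013 51.5927]
P' = Q + AᵀP(A−BK) = [20.2569 10.9013; 10.9013 51.8427]
tr(P') = 72.0995


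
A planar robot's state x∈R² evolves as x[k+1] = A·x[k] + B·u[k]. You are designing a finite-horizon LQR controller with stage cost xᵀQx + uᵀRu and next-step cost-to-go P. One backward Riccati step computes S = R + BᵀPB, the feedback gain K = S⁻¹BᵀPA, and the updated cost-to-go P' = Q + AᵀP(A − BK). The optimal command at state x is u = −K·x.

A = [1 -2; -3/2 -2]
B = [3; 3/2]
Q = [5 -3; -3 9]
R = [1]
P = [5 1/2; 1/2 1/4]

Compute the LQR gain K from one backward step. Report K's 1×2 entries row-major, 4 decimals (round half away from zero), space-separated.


BᵀP = [15.7500 1.8750]
S = R + BᵀPB = [1] + [50.0625] = [51.0625]
BᵀPA = [12.9375 -35.2500]
K = S⁻¹·BᵀPA = [0.2534 -0.6903]
A−BK = [0.2399 0.0710; -1.8800 -0.9645]
AᵀP(A−BK) = [0.7846 0.1812; 0.1812 0.6659]
P' = Q + AᵀP(A−BK) = [5.7846 -2.8188; -2.8188 9.6659]
tr(P') = 15.4504

0.2534 -0.6903


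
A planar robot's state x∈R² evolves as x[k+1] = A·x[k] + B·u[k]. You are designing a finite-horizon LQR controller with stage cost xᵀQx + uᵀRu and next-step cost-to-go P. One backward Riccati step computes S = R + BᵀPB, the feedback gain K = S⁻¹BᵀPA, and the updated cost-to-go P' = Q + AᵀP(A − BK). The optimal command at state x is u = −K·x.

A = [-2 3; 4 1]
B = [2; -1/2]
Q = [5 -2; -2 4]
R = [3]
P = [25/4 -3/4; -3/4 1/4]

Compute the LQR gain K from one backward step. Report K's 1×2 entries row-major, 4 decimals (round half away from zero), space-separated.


-1.0909 1.2516

BᵀP = [12.8750 -1.6250]
S = R + BᵀPB = [3] + [26.5625] = [29.5625]
BᵀPA = [-32.2500 37.0000]
K = S⁻¹·BᵀPA = [-1.0909 1.2516]
A−BK = [0.1818 0.4968; 3.4545 1.6258]
AᵀP(A−BK) = [5.8182 -3.6364; -3.6364 5.6913]
P' = Q + AᵀP(A−BK) = [10.8182 -5.6364; -5.6364 9.6913]
tr(P') = 20.5095


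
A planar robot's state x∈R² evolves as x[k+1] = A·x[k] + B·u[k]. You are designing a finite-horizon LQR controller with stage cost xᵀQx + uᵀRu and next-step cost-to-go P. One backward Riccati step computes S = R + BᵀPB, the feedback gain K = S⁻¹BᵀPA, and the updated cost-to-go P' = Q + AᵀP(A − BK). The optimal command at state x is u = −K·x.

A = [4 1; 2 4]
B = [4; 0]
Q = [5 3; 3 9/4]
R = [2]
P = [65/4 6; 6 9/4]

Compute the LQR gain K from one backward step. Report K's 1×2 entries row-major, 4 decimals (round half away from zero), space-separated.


BᵀP = [65.0000 24.0000]
S = R + BᵀPB = [2] + [260.0000] = [262.0000]
BᵀPA = [308.0000 161.0000]
K = S⁻¹·BᵀPA = [1.1756 0.6145]
A−BK = [-0.7023 -1.4580; 2.0000 4.0000]
AᵀP(A−BK) = [2.9237 1.7328; 1.7328 1.3149]
P' = Q + AᵀP(A−BK) = [7.9237 4.7328; 4.7328 3.5649]
tr(P') = 11.4885

1.1756 0.6145


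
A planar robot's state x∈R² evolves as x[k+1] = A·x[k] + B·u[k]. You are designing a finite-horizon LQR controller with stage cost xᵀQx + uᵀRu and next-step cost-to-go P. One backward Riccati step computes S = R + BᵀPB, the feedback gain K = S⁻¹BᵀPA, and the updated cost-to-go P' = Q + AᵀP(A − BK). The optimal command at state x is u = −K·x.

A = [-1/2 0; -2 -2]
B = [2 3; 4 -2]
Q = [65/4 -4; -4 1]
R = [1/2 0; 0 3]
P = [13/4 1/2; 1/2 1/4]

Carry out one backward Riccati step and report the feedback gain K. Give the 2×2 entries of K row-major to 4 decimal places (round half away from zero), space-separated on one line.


BᵀP = [8.5000 2.0000; 8.7500 1.0000]
S = R + BᵀPB = [1/2 0; 0 3] + [25.0000 21.5000; 21.5000 24.2500] = [25.5000 21.5000; 21.5000 27.2500]
BᵀPA = [-8.2500 -4.0000; -6.3750 -2.0000]
K = S⁻¹·BᵀPA = [-0.3772 -0.2837; 0.0637 0.1505]
A−BK = [0.0634 0.1161; -0.3638 -0.5642]
AᵀP(A−BK) = [0.1064 0.1185; 0.1185 0.1660]
P' = Q + AᵀP(A−BK) = [16.3564 -3.8815; -3.8815 1.1660]
tr(P') = 17.5224

-0.3772 -0.2837 0.0637 0.1505


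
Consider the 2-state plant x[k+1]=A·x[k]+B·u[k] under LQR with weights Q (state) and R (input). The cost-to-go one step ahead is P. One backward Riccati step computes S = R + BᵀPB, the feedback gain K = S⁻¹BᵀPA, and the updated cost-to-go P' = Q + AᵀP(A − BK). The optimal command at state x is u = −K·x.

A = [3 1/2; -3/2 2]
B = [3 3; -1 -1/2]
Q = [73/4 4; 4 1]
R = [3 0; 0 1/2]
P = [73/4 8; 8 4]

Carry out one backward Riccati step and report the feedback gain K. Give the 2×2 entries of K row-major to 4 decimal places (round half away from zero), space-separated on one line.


BᵀP = [46.7500 20.0000; 50.7500 22.0000]
S = R + BᵀPB = [3 0; 0 1/2] + [120.2500 130.2500; 130.2500 141.2500] = [123.2500 130.2500; 130.2500 141.7500]
BᵀPA = [110.2500 63.3750; 119.2500 69.3750]
K = S⁻¹·BᵀPA = [0.1891 -0.1042; 0.6675 0.5852]
A−BK = [0.4302 -0.9429; -0.9771 2.1884]
AᵀP(A−BK) = [0.8010 -0.9178; -0.9178 2.5704]
P' = Q + AᵀP(A−BK) = [19.0510 3.0822; 3.0822 3.5704]
tr(P') = 22.6214

0.1891 -0.1042 0.6675 0.5852


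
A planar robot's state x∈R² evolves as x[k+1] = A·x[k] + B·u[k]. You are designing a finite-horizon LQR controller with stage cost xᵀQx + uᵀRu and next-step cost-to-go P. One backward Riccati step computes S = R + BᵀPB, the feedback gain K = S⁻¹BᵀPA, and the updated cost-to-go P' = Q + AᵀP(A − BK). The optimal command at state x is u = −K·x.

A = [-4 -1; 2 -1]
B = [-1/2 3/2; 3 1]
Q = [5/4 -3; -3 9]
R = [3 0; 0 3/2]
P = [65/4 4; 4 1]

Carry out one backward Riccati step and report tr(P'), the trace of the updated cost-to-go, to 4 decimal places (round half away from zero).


17.0843

BᵀP = [3.8750 1.0000; 28.3750 7.0000]
S = R + BᵀPB = [3 0; 0 3/2] + [1.0625 6.8125; 6.8125 49.5625] = [4.0625 6.8125; 6.8125 51.0625]
BᵀPA = [-13.5000 -4.8750; -99.5000 -35.3750]
K = S⁻¹·BᵀPA = [-0.0714 -0.0493; -1.9391 -0.6862]
A−BK = [-1.1271 0.0047; 4.1533 -0.1659]
AᵀP(A−BK) = [6.0990 2.0574; 2.0574 0.7353]
P' = Q + AᵀP(A−BK) = [7.3490 -0.9426; -0.9426 9.7353]
tr(P') = 17.0843


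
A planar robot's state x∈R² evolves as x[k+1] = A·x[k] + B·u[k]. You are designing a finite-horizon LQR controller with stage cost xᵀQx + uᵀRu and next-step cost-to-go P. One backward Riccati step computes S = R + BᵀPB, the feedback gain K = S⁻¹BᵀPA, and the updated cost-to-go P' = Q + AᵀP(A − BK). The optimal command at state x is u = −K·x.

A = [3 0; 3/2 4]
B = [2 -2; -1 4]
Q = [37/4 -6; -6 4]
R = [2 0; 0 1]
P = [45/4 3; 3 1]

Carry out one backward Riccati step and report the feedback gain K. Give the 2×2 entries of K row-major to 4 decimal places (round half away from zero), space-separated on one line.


1.8776 0.8951 0.0839 0.6434

BᵀP = [19.5000 5.0000; -10.5000 -2.0000]
S = R + BᵀPB = [2 0; 0 1] + [34.0000 -19.0000; -19.0000 13.0000] = [36.0000 -19.0000; -19.0000 14.0000]
BᵀPA = [66.0000 20.0000; -34.5000 -8.0000]
K = S⁻¹·BᵀPA = [1.8776 0.8951; 0.0839 0.6434]
A−BK = [-0.5874 -0.5035; 3.0420 2.3217]
AᵀP(A−BK) = [9.4720 5.1189; 5.1189 3.2448]
P' = Q + AᵀP(A−BK) = [18.7220 -0.8811; -0.8811 7.2448]
tr(P') = 25.9668


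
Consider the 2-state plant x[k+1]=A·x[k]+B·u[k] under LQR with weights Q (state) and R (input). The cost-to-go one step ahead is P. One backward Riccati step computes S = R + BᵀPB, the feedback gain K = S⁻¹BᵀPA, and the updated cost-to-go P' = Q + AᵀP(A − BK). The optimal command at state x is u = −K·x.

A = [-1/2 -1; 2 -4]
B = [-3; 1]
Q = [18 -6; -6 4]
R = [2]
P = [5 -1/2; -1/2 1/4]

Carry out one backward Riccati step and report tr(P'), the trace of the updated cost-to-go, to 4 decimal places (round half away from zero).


26.2935

BᵀP = [-15.5000 1.7500]
S = R + BᵀPB = [2] + [48.2500] = [50.2500]
BᵀPA = [11.2500 8.5000]
K = S⁻¹·BᵀPA = [0.2239 0.1692]
A−BK = [0.1716 -0.4925; 1.7761 -4.1692]
AᵀP(A−BK) = [0.7313 -1.4030; -1.4030 3.5622]
P' = Q + AᵀP(A−BK) = [18.7313 -7.4030; -7.4030 7.5622]
tr(P') = 26.2935


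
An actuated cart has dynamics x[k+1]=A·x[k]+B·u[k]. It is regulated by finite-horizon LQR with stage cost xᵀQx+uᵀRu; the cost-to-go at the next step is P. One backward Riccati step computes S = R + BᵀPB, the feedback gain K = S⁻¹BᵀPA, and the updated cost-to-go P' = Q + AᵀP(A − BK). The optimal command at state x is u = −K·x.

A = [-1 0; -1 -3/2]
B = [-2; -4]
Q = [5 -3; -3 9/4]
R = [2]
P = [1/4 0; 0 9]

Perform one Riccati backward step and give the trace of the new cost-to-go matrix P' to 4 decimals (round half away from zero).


7.8503

BᵀP = [-0.5000 -36.0000]
S = R + BᵀPB = [2] + [145.0000] = [147.0000]
BᵀPA = [36.5000 54.0000]
K = S⁻¹·BᵀPA = [0.2483 0.3673]
A−BK = [-0.5034 0.7347; -0.0068 -0.0306]
AᵀP(A−BK) = [0.1871 0.0918; 0.0918 0.4133]
P' = Q + AᵀP(A−BK) = [5.1871 -2.9082; -2.9082 2.6633]
tr(P') = 7.8503


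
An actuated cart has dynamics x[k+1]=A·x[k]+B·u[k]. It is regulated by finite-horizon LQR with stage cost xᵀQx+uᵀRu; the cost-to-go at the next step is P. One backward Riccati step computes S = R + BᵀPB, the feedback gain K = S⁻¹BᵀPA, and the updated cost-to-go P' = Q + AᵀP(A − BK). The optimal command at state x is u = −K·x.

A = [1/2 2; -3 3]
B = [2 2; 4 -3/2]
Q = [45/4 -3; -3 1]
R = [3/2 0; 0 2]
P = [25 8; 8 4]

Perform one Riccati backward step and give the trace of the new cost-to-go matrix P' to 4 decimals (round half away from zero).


14.5361

BᵀP = [82.0000 32.0000; 38.0000 10.0000]
S = R + BᵀPB = [3/2 0; 0 2] + [292.0000 116.0000; 116.0000 61.0000] = [293.5000 116.0000; 116.0000 63.0000]
BᵀPA = [-55.0000 260.0000; -11.0000 106.0000]
K = S⁻¹·BᵀPA = [-0.4348 0.8112; 0.6260 0.1889]
A−BK = [0.1176 -0.0002; -0.3218 0.0385]
AᵀP(A−BK) = [1.2218 -0.3060; -0.3060 1.0643]
P' = Q + AᵀP(A−BK) = [12.4718 -3.3060; -3.3060 2.0643]
tr(P') = 14.5361


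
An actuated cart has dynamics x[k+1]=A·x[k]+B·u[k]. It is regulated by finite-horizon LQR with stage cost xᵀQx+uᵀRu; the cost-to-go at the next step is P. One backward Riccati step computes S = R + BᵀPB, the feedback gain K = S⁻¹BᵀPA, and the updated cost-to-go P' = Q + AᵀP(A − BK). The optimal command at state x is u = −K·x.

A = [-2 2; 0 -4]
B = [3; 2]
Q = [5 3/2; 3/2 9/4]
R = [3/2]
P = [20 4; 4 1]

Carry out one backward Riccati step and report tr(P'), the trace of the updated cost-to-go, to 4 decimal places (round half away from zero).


12.6290

BᵀP = [68.0000 14.0000]
S = R + BᵀPB = [3/2] + [232.0000] = [233.5000]
BᵀPA = [-136.0000 80.0000]
K = S⁻¹·BᵀPA = [-0.5824 0.3426]
A−BK = [-0.2527 0.9722; 1.1649 -4.6852]
AᵀP(A−BK) = [0.7880 -1.4047; -1.4047 4.5910]
P' = Q + AᵀP(A−BK) = [5.7880 0.0953; 0.0953 6.8410]
tr(P') = 12.6290


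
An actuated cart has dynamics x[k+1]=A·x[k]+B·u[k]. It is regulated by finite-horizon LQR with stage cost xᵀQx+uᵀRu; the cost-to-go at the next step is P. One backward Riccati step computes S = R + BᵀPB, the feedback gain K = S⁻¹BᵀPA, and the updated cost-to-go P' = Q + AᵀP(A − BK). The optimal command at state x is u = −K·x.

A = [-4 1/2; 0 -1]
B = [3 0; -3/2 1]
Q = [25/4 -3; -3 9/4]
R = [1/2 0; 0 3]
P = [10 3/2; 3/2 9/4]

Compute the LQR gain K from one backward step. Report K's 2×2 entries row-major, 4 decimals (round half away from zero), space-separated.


-1.3409 0.1598 -0.8555 -0.3199

BᵀP = [27.7500 1.1250; 1.5000 2.2500]
S = R + BᵀPB = [1/2 0; 0 3] + [81.5625 1.1250; 1.1250 2.2500] = [82.0625 1.1250; 1.1250 5.2500]
BᵀPA = [-111.0000 12.7500; -6.0000 -1.5000]
K = S⁻¹·BᵀPA = [-1.3409 0.1598; -0.8555 -0.3199]
A−BK = [0.0227 0.0207; -1.1558 -0.4404]
AᵀP(A−BK) = [6.0271 1.8132; 1.8132 0.7332]
P' = Q + AᵀP(A−BK) = [12.2771 -1.1868; -1.1868 2.9832]
tr(P') = 15.2603


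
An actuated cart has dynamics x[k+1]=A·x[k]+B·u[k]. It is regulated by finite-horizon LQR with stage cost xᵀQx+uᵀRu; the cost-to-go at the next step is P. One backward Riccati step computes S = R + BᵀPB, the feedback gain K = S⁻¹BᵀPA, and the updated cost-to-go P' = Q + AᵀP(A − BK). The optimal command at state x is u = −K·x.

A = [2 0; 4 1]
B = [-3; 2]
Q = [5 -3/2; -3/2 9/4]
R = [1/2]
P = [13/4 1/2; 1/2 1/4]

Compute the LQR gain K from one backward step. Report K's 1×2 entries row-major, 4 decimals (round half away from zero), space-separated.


-0.8687 -0.0404

BᵀP = [-8.7500 -1.0000]
S = R + BᵀPB = [1/2] + [24.2500] = [24.7500]
BᵀPA = [-21.5000 -1.0000]
K = S⁻¹·BᵀPA = [-0.8687 -0.0404]
A−BK = [-0.6061 -0.1212; 5.7374 1.0808]
AᵀP(A−BK) = [6.3232 1.1313; 1.1313 0.2096]
P' = Q + AᵀP(A−BK) = [11.3232 -0.3687; -0.3687 2.4596]
tr(P') = 13.7828


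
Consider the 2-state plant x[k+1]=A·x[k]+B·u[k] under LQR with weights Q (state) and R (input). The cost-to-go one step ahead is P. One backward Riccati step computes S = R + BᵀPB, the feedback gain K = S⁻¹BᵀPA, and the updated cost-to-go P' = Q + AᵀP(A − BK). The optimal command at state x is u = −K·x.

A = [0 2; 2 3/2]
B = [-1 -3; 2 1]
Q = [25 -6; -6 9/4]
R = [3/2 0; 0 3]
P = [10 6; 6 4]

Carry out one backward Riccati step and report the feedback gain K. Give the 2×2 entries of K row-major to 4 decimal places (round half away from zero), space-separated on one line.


BᵀP = [2.0000 2.0000; -24.0000 -14.0000]
S = R + BᵀPB = [3/2 0; 0 3] + [2.0000 -4.0000; -4.0000 58.0000] = [3.5000 -4.0000; -4.0000 61.0000]
BᵀPA = [4.0000 7.0000; -28.0000 -69.0000]
K = S⁻¹·BᵀPA = [0.6684 0.7646; -0.4152 -1.0810]
A−BK = [-0.5772 -0.4785; 1.0785 1.0519]
AᵀP(A−BK) = [1.7013 2.6734; 2.6734 5.0582]
P' = Q + AᵀP(A−BK) = [26.7013 -3.3266; -3.3266 7.3082]
tr(P') = 34.0095

0.6684 0.7646 -0.4152 -1.0810


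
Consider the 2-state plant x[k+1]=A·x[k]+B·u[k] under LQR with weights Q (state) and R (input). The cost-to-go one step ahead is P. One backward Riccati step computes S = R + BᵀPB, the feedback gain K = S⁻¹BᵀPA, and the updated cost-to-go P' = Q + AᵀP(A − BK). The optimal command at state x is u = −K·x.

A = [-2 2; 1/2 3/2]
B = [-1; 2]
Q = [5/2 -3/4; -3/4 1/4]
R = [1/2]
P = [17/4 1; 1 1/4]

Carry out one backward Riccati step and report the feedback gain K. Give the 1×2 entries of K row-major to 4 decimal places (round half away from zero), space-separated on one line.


2.4286 -3.0000

BᵀP = [-2.2500 -0.5000]
S = R + BᵀPB = [1/2] + [1.2500] = [1.7500]
BᵀPA = [4.2500 -5.2500]
K = S⁻¹·BᵀPA = [2.4286 -3.0000]
A−BK = [0.4286 -1.0000; -4.3571 7.5000]
AᵀP(A−BK) = [4.7411 -6.0625; -6.0625 7.8125]
P' = Q + AᵀP(A−BK) = [7.2411 -6.8125; -6.8125 8.0625]
tr(P') = 15.3036


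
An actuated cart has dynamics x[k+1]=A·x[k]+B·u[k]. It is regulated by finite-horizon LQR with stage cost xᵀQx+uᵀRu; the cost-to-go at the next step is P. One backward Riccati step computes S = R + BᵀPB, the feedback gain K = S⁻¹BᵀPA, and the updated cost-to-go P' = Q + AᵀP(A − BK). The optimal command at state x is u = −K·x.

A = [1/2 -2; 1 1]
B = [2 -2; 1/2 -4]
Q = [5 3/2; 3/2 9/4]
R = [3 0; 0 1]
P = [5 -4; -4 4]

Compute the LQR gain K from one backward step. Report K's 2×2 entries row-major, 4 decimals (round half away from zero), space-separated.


-0.0074 -1.1103 -0.2353 -0.5294

BᵀP = [8.0000 -6.0000; 6.0000 -8.0000]
S = R + BᵀPB = [3 0; 0 1] + [13.0000 8.0000; 8.0000 20.0000] = [16.0000 8.0000; 8.0000 21.0000]
BᵀPA = [-2.0000 -22.0000; -5.0000 -20.0000]
K = S⁻¹·BᵀPA = [-0.0074 -1.1103; -0.2353 -0.5294]
A−BK = [0.0441 -0.8382; 0.0625 -0.5625]
AᵀP(A−BK) = [0.0588 0.1324; 0.1324 4.9853]
P' = Q + AᵀP(A−BK) = [5.0588 1.6324; 1.6324 7.2353]
tr(P') = 12.2941


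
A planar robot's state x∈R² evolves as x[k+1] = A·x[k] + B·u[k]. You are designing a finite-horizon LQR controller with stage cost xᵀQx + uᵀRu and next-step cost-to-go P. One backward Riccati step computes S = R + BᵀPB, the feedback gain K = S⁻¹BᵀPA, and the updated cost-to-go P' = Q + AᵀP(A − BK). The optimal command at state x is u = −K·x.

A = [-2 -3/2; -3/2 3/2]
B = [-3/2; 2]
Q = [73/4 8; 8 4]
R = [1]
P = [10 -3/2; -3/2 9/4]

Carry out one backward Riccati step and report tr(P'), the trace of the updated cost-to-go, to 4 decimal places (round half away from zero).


43.2809

BᵀP = [-18.0000 6.7500]
S = R + BᵀPB = [1] + [40.5000] = [41.5000]
BᵀPA = [25.8750 37.1250]
K = S⁻¹·BᵀPA = [0.6235 0.8946]
A−BK = [-1.0648 -0.1581; -2.7470 -0.2892]
AᵀP(A−BK) = [19.9296 2.9153; 2.9153 1.1013]
P' = Q + AᵀP(A−BK) = [38.1796 10.9153; 10.9153 5.1013]
tr(P') = 43.2809


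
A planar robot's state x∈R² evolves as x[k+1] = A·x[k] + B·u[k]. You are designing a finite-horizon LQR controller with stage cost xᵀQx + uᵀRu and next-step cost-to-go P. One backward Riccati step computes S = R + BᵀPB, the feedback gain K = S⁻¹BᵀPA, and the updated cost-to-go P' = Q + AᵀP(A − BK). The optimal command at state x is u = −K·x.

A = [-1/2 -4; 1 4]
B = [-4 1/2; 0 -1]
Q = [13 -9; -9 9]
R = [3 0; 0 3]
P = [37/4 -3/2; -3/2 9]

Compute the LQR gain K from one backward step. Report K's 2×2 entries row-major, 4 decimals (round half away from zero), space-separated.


BᵀP = [-37.0000 6.0000; 6.1250 -9.7500]
S = R + BᵀPB = [3 0; 0 3] + [148.0000 -24.5000; -24.5000 12.8125] = [151.0000 -24.5000; -24.5000 15.8125]
BᵀPA = [24.5000 172.0000; -12.8125 -63.5000]
K = S⁻¹·BᵀPA = [0.0411 0.6512; -0.7466 -3.0068]
A−BK = [0.0378 0.1083; 0.2534 0.9932]
AᵀP(A−BK) = [2.2397 9.0205; 9.0205 37.0586]
P' = Q + AᵀP(A−BK) = [15.2397 0.0205; 0.0205 46.0586]
tr(P') = 61.2983

0.0411 0.6512 -0.7466 -3.0068


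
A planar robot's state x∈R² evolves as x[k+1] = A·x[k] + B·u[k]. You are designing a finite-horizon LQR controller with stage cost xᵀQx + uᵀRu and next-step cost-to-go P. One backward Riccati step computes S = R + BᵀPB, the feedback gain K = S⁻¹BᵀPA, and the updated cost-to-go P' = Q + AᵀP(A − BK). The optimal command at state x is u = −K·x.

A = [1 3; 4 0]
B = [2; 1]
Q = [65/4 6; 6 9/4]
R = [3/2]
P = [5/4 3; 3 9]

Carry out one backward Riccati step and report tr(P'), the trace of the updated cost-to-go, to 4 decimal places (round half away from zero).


33.0909

BᵀP = [5.5000 15.0000]
S = R + BᵀPB = [3/2] + [26.0000] = [27.5000]
BᵀPA = [65.5000 16.5000]
K = S⁻¹·BᵀPA = [2.3818 0.6000]
A−BK = [-3.7636 1.8000; 1.6182 -0.6000]
AᵀP(A−BK) = [13.2409 0.4500; 0.4500 1.3500]
P' = Q + AᵀP(A−BK) = [29.4909 6.4500; 6.4500 3.6000]
tr(P') = 33.0909


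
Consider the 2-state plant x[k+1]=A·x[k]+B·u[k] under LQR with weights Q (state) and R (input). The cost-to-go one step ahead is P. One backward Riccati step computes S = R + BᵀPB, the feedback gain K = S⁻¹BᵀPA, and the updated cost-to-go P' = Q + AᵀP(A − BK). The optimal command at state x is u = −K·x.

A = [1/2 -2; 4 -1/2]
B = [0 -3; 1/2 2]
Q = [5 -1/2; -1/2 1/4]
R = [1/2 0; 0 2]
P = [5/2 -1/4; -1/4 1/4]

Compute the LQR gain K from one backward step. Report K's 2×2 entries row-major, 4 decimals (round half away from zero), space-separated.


BᵀP = [-0.1250 0.1250; -8.0000 1.2500]
S = R + BᵀPB = [1/2 0; 0 2] + [0.0625 0.6250; 0.6250 26.5000] = [0.5625 0.6250; 0.6250 28.5000]
BᵀPA = [0.4375 0.1875; 1.0000 15.3750]
K = S⁻¹·BᵀPA = [0.7572 -0.2727; 0.0185 0.5455]
A−BK = [0.5554 -0.3636; 3.5844 -1.4545]
AᵀP(A−BK) = [3.2752 -1.3636; -1.3636 1.2273]
P' = Q + AᵀP(A−BK) = [8.2752 -1.8636; -1.8636 1.4773]
tr(P') = 9.7525

0.7572 -0.2727 0.0185 0.5455


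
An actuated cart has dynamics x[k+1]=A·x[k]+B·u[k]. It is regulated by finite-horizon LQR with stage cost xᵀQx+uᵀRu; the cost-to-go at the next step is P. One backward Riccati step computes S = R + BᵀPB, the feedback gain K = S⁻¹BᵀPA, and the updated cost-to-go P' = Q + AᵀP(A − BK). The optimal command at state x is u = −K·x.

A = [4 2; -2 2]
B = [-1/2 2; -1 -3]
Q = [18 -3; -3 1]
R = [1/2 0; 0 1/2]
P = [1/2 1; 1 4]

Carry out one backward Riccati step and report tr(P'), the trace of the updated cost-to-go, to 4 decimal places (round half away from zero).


22.6882

BᵀP = [-1.2500 -4.5000; -2.0000 -10.0000]
S = R + BᵀPB = [1/2 0; 0 1/2] + [5.1250 11.0000; 11.0000 26.0000] = [5.6250 11.0000; 11.0000 26.5000]
BᵀPA = [4.0000 -11.5000; 12.0000 -24.0000]
K = S⁻¹·BᵀPA = [-0.9265 -1.4521; 0.8374 -0.3029]
A−BK = [1.8619 1.8797; -0.4143 -0.3608]
AᵀP(A−BK) = [1.6570 1.4432; 1.4432 2.0312]
P' = Q + AᵀP(A−BK) = [19.6570 -1.5568; -1.5568 3.0312]
tr(P') = 22.6882


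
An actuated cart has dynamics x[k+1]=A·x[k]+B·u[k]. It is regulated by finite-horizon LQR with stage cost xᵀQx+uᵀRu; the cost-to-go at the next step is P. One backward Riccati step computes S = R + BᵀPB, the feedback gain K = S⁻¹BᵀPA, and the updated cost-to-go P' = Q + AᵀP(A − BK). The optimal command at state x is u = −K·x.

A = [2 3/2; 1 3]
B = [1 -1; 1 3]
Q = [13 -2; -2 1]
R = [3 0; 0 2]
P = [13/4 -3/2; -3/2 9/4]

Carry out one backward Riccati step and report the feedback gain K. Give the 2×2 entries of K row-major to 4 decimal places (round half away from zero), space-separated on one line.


BᵀP = [1.7500 0.7500; -7.7500 8.2500]
S = R + BᵀPB = [3 0; 0 2] + [2.5000 0.5000; 0.5000 32.5000] = [5.5000 0.5000; 0.5000 34.5000]
BᵀPA = [4.2500 4.8750; -7.2500 13.1250]
K = S⁻¹·BᵀPA = [0.7929 0.8529; -0.2216 0.3681]
A−BK = [0.9855 1.0152; 0.8720 1.0429]
AᵀP(A−BK) = [4.2734 4.2937; 4.2937 5.0736]
P' = Q + AᵀP(A−BK) = [17.2734 2.2937; 2.2937 6.0736]
tr(P') = 23.3470

0.7929 0.8529 -0.2216 0.3681


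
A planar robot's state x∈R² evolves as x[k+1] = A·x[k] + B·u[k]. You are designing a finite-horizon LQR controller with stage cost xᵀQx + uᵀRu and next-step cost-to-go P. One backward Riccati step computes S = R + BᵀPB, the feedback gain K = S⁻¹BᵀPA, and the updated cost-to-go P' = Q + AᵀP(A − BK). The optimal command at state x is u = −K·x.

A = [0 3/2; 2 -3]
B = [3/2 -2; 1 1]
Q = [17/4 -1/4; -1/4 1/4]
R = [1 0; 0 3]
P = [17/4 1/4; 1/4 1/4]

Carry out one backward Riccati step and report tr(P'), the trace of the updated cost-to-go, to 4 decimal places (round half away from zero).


BᵀP = [6.6250 0.6250; -8.2500 -0.2500]
S = R + BᵀPB = [1 0; 0 3] + [10.5625 -12.6250; -12.6250 16.2500] = [11.5625 -12.6250; -12.6250 19.2500]
BᵀPA = [1.2500 8.0625; -0.5000 -11.6250]
K = S⁻¹·BᵀPA = [0.2809 0.1335; 0.1583 -0.5163]
A−BK = [-0.1048 0.2671; 1.5608 -2.6172]
AᵀP(A−BK) = [0.7280 -1.1751; -1.1751 2.4837]
P' = Q + AᵀP(A−BK) = [4.9780 -1.4251; -1.4251 2.7337]
tr(P') = 7.7117

7.7117


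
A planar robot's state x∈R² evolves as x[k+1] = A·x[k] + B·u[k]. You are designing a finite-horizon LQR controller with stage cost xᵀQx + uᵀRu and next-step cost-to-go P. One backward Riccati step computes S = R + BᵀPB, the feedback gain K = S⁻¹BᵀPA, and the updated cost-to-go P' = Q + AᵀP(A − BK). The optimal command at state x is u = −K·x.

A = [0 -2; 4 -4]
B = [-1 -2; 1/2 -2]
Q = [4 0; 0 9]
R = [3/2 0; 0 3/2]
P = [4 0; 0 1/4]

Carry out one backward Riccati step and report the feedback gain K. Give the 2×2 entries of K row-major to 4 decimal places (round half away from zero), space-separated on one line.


0.5777 -0.0175 -0.3501 0.9803

BᵀP = [-4.0000 0.1250; -8.0000 -0.5000]
S = R + BᵀPB = [3/2 0; 0 3/2] + [4.0625 7.7500; 7.7500 17.0000] = [5.5625 7.7500; 7.7500 18.5000]
BᵀPA = [0.5000 7.5000; -2.0000 18.0000]
K = S⁻¹·BᵀPA = [0.5777 -0.0175; -0.3501 0.9803]
A−BK = [-0.1225 -0.0569; 3.0109 -2.0306]
AᵀP(A−BK) = [3.0109 -2.0306; -2.0306 2.4858]
P' = Q + AᵀP(A−BK) = [7.0109 -2.0306; -2.0306 11.4858]
tr(P') = 18.4967
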